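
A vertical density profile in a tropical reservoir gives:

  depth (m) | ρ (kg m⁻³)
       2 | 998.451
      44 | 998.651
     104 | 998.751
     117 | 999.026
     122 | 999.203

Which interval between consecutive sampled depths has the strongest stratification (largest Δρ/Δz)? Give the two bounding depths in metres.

117–122 m

Compute the density gradient over each adjacent pair:
  2–44 m: Δρ/Δz = 0.200/42 = 4.8 × 10⁻³ kg m⁻⁴
  44–104 m: Δρ/Δz = 0.100/60 = 1.7 × 10⁻³ kg m⁻⁴
  104–117 m: Δρ/Δz = 0.275/13 = 0.021 kg m⁻⁴
  117–122 m: Δρ/Δz = 0.177/5 = 0.035 kg m⁻⁴
The largest gradient is in the 117–122 m interval — the pycnocline.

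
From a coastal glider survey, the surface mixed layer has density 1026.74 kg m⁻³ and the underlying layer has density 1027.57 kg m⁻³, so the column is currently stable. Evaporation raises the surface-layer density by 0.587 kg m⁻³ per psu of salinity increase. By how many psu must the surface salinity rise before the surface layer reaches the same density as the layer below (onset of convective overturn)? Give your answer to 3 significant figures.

Density deficit of the surface layer: 1027.57 − 1026.74 = 0.83 kg m⁻³.
Required change = 0.83 / 0.587 = 1.41 psu.

1.41 psu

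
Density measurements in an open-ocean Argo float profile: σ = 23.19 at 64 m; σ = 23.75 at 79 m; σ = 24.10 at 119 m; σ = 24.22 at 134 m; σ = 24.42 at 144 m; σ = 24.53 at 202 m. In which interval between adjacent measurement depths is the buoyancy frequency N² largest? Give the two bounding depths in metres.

64–79 m

Compute the density gradient over each adjacent pair:
  64–79 m: Δρ/Δz = 0.56/15 = 0.037 kg m⁻⁴
  79–119 m: Δρ/Δz = 0.35/40 = 8.7 × 10⁻³ kg m⁻⁴
  119–134 m: Δρ/Δz = 0.12/15 = 8.0 × 10⁻³ kg m⁻⁴
  134–144 m: Δρ/Δz = 0.20/10 = 0.020 kg m⁻⁴
  144–202 m: Δρ/Δz = 0.11/58 = 1.9 × 10⁻³ kg m⁻⁴
The largest gradient is in the 64–79 m interval — the pycnocline.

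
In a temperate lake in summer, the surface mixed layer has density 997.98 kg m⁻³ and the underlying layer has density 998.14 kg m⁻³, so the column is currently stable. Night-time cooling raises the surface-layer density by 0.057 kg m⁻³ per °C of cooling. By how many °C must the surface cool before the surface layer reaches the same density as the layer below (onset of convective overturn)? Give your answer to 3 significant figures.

2.81 °C

Density deficit of the surface layer: 998.14 − 997.98 = 0.16 kg m⁻³.
Required change = 0.16 / 0.057 = 2.81 °C.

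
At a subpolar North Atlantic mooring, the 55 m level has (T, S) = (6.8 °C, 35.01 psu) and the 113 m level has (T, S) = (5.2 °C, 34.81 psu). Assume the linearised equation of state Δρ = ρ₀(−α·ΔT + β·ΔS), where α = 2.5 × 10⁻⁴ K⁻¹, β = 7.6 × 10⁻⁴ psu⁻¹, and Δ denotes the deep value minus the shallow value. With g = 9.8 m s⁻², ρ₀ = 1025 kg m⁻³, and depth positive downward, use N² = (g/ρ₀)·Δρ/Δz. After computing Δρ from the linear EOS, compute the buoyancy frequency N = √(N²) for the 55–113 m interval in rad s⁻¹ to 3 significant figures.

ΔT = -1.6 K, ΔS = -0.20 psu (deep − shallow).
Δρ/ρ₀ = −αΔT + βΔS = 4.00 × 10⁻⁴ − 1.52 × 10⁻⁴ = 2.48 × 10⁻⁴, so Δρ ≈ 0.2542 kg m⁻³.
N² = (g/ρ₀)·Δρ/Δz = g·(Δρ/ρ₀)/Δz = 9.8 × 2.48 × 10⁻⁴ / 58 = 4.1903 × 10⁻⁵ s⁻².
N = √(4.1903 × 10⁻⁵) = 6.4733 × 10⁻³ rad s⁻¹ ≈ 6.47 × 10⁻³ rad s⁻¹.

6.47 × 10⁻³ rad s⁻¹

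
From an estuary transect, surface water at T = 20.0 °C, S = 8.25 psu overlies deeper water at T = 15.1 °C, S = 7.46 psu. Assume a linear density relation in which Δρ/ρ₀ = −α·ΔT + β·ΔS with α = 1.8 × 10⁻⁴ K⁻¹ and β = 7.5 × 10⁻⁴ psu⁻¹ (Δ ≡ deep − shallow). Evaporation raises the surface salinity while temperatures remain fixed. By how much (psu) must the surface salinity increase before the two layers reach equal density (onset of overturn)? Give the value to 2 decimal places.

Neutral buoyancy requires −α(T_deep − T_surf) + β(S_deep − S_surf′) = 0.
S_surf′ = S_deep − (α/β)·ΔT = 7.46 − (1.8 × 10⁻⁴/7.5 × 10⁻⁴)·(-4.9) = 8.6360 psu.
Increase required: 8.6360 − 8.25 = 0.3860 psu.

0.39 psu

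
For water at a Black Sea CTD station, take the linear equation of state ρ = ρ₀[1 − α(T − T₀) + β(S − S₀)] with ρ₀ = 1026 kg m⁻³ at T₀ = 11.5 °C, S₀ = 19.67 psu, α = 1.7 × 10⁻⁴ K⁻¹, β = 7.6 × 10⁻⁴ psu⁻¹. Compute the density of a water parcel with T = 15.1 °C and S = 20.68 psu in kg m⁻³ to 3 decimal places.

T − T₀ = +3.6 K, S − S₀ = +1.01 psu.
Bracket = 1 − α·(+3.6) + β·(+1.01) = 1 + (1.556 × 10⁻⁴) = 1.0001556.
ρ = 1026 × 1.0001556 = 1026.160 kg m⁻³.

1026.160 kg m⁻³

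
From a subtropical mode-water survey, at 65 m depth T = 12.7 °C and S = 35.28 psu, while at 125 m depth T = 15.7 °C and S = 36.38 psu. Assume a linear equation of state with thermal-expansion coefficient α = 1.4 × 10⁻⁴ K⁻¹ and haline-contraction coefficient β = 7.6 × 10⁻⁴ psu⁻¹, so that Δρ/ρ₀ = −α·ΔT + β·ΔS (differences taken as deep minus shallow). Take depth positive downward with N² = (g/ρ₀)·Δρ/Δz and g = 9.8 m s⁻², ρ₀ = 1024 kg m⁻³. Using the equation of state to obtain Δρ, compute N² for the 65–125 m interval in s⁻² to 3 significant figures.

ΔT = +3.0 K, ΔS = +1.10 psu (deep − shallow).
Δρ/ρ₀ = −αΔT + βΔS = -4.20 × 10⁻⁴ + 8.36 × 10⁻⁴ = 4.16 × 10⁻⁴, so Δρ ≈ 0.4260 kg m⁻³.
N² = (g/ρ₀)·Δρ/Δz = g·(Δρ/ρ₀)/Δz = 9.8 × 4.16 × 10⁻⁴ / 60 = 6.7947 × 10⁻⁵ s⁻² ≈ 6.79 × 10⁻⁵ s⁻².

6.79 × 10⁻⁵ s⁻²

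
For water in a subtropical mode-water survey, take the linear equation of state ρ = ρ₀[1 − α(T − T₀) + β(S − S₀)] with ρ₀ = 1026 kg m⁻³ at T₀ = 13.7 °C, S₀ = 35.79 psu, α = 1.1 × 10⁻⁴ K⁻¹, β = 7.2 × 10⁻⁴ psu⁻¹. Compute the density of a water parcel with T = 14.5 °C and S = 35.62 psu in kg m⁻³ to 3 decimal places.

T − T₀ = +0.8 K, S − S₀ = -0.17 psu.
Bracket = 1 − α·(+0.8) + β·(-0.17) = 1 + (-2.104 × 10⁻⁴) = 0.9997896.
ρ = 1026 × 0.9997896 = 1025.784 kg m⁻³.

1025.784 kg m⁻³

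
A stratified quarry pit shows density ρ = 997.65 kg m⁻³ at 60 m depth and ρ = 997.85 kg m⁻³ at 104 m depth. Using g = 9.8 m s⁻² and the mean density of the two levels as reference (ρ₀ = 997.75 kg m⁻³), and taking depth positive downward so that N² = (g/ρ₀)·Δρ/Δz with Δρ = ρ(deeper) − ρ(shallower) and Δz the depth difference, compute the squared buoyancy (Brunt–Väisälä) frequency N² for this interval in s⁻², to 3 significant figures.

Δρ = 997.85 − 997.65 = 0.20 kg m⁻³ over Δz = 104 − 60 = 44 m.
N² = (9.8/997.75) × (0.20/44) = 4.4646 × 10⁻⁵ s⁻² ≈ 4.46 × 10⁻⁵ s⁻².
Since Δρ > 0 the layer is stably stratified.

4.46 × 10⁻⁵ s⁻²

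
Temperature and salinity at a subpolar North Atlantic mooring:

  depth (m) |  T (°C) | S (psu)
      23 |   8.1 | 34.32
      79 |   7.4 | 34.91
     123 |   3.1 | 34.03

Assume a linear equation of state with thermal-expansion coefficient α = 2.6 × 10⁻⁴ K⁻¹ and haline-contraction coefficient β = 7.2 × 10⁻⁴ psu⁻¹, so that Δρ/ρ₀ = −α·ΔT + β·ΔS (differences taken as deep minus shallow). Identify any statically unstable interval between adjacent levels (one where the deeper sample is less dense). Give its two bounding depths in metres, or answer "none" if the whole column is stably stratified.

Evaluate Δρ/ρ₀ = −αΔT + βΔS across each adjacent pair:
  23–79 m: −αΔT+βΔS = −(2.6 × 10⁻⁴)(-0.7)+(7.2 × 10⁻⁴)(+0.59) = 6.1 × 10⁻⁴ → stable
  79–123 m: −αΔT+βΔS = −(2.6 × 10⁻⁴)(-4.3)+(7.2 × 10⁻⁴)(-0.88) = 4.8 × 10⁻⁴ → stable
Every interval has Δρ > 0: the column is stably stratified throughout.

none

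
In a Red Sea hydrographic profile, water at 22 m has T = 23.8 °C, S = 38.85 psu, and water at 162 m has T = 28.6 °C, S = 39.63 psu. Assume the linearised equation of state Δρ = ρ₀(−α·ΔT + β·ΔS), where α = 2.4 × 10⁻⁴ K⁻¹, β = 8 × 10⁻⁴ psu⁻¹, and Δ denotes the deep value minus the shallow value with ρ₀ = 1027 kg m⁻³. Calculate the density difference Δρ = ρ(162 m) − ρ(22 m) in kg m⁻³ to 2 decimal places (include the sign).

ΔT = +4.8 K, ΔS = +0.78 psu (deep − shallow).
Δρ/ρ₀ = −(2.4 × 10⁻⁴)(+4.8) + (8 × 10⁻⁴)(+0.78) = -5.28 × 10⁻⁴.
Δρ = 1027 × (-5.28 × 10⁻⁴) = -0.54 kg m⁻³.
Negative Δρ: lighter below, statically unstable.

-0.54 kg m⁻³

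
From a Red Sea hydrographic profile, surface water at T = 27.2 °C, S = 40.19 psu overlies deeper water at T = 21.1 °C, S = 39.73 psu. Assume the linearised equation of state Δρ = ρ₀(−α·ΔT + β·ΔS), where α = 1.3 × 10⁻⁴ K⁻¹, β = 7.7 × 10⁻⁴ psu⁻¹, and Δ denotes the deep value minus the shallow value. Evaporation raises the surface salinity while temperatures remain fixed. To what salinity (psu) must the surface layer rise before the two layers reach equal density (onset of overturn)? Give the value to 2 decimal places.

40.76 psu

Neutral buoyancy requires −α(T_deep − T_surf) + β(S_deep − S_surf′) = 0.
S_surf′ = S_deep − (α/β)·ΔT = 39.73 − (1.3 × 10⁻⁴/7.7 × 10⁻⁴)·(-6.1) = 40.7599 psu.
Increase required: 40.7599 − 40.19 = 0.5699 psu.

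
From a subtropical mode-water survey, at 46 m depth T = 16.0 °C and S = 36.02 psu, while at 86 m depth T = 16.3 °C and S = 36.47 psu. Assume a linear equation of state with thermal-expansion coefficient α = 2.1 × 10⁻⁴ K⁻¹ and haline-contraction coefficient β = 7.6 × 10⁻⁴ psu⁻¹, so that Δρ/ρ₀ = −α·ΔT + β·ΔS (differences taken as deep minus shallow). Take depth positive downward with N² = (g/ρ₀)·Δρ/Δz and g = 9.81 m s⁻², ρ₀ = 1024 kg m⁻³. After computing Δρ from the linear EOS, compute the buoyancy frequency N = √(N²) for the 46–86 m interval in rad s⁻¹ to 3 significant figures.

8.27 × 10⁻³ rad s⁻¹

ΔT = +0.3 K, ΔS = +0.45 psu (deep − shallow).
Δρ/ρ₀ = −αΔT + βΔS = -6.30 × 10⁻⁵ + 3.42 × 10⁻⁴ = 2.79 × 10⁻⁴, so Δρ ≈ 0.2857 kg m⁻³.
N² = (g/ρ₀)·Δρ/Δz = g·(Δρ/ρ₀)/Δz = 9.81 × 2.79 × 10⁻⁴ / 40 = 6.8425 × 10⁻⁵ s⁻².
N = √(6.8425 × 10⁻⁵) = 8.2719 × 10⁻³ rad s⁻¹ ≈ 8.27 × 10⁻³ rad s⁻¹.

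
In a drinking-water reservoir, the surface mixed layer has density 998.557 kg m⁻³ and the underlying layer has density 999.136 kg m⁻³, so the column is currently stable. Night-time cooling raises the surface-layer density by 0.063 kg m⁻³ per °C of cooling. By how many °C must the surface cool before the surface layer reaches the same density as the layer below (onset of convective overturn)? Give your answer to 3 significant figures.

Density deficit of the surface layer: 999.136 − 998.557 = 0.579 kg m⁻³.
Required change = 0.579 / 0.063 = 9.19 °C.

9.19 °C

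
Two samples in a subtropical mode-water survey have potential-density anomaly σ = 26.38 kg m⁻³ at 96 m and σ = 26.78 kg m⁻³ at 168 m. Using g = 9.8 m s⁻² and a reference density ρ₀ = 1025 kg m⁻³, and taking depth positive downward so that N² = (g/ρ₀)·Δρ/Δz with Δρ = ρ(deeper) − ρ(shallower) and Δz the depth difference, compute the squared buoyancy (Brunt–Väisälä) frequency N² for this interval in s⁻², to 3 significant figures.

Δρ = 1026.78 − 1026.38 = 0.40 kg m⁻³ over Δz = 168 − 96 = 72 m.
N² = (9.8/1025) × (0.40/72) = 5.3117 × 10⁻⁵ s⁻² ≈ 5.31 × 10⁻⁵ s⁻².

5.31 × 10⁻⁵ s⁻²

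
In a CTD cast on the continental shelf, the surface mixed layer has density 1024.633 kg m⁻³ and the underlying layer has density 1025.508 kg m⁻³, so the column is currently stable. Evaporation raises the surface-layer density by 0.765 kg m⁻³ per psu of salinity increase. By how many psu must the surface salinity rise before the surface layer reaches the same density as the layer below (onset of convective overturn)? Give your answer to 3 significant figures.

Density deficit of the surface layer: 1025.508 − 1024.633 = 0.875 kg m⁻³.
Required change = 0.875 / 0.765 = 1.14 psu.

1.14 psu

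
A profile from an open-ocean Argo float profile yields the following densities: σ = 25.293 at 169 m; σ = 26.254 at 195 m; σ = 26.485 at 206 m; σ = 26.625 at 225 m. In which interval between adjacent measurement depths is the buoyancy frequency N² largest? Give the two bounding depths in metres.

Compute the density gradient over each adjacent pair:
  169–195 m: Δρ/Δz = 0.961/26 = 0.037 kg m⁻⁴
  195–206 m: Δρ/Δz = 0.231/11 = 0.021 kg m⁻⁴
  206–225 m: Δρ/Δz = 0.140/19 = 7.4 × 10⁻³ kg m⁻⁴
The largest gradient is in the 169–195 m interval — the pycnocline.

169–195 m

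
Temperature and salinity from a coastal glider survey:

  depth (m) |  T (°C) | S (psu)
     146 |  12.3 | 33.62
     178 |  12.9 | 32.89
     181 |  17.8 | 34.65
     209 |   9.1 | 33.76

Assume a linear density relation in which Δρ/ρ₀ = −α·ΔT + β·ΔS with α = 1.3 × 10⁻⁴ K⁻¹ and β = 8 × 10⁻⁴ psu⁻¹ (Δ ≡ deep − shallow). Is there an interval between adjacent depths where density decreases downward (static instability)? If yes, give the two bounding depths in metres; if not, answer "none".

Evaluate Δρ/ρ₀ = −αΔT + βΔS across each adjacent pair:
  146–178 m: −αΔT+βΔS = −(1.3 × 10⁻⁴)(+0.6)+(8 × 10⁻⁴)(-0.73) = -6.6 × 10⁻⁴ → UNSTABLE
  178–181 m: −αΔT+βΔS = −(1.3 × 10⁻⁴)(+4.9)+(8 × 10⁻⁴)(+1.76) = 7.7 × 10⁻⁴ → stable
  181–209 m: −αΔT+βΔS = −(1.3 × 10⁻⁴)(-8.7)+(8 × 10⁻⁴)(-0.89) = 4.2 × 10⁻⁴ → stable
The 146–178 m interval has Δρ < 0: lighter water underlies denser water.

146–178 m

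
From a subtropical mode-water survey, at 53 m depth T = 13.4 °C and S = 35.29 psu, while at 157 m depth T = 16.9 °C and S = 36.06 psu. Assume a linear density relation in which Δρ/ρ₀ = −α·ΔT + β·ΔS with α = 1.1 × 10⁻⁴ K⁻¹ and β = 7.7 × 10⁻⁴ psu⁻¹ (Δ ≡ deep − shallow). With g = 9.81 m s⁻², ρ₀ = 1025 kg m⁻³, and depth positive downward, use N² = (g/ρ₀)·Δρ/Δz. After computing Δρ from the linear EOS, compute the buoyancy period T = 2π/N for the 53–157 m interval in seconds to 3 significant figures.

1.42 × 10³ s

ΔT = +3.5 K, ΔS = +0.77 psu (deep − shallow).
Δρ/ρ₀ = −αΔT + βΔS = -3.85 × 10⁻⁴ + 5.929 × 10⁻⁴ = 2.079 × 10⁻⁴, so Δρ ≈ 0.2131 kg m⁻³.
N² = (g/ρ₀)·Δρ/Δz = g·(Δρ/ρ₀)/Δz = 9.81 × 2.079 × 10⁻⁴ / 104 = 1.9611 × 10⁻⁵ s⁻².
N = √(1.9611 × 10⁻⁵) = 4.4284 × 10⁻³ rad s⁻¹ → T = 2π/N = 1.4188 × 10³ s ≈ 1.42 × 10³ s.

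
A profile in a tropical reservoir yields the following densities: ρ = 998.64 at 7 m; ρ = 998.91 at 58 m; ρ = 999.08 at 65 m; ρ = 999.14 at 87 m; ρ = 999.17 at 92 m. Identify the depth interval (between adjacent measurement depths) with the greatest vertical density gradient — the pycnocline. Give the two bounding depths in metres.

58–65 m

Compute the density gradient over each adjacent pair:
  7–58 m: Δρ/Δz = 0.27/51 = 5.3 × 10⁻³ kg m⁻⁴
  58–65 m: Δρ/Δz = 0.17/7 = 0.024 kg m⁻⁴
  65–87 m: Δρ/Δz = 0.06/22 = 2.7 × 10⁻³ kg m⁻⁴
  87–92 m: Δρ/Δz = 0.03/5 = 6.0 × 10⁻³ kg m⁻⁴
The largest gradient is in the 58–65 m interval — the pycnocline.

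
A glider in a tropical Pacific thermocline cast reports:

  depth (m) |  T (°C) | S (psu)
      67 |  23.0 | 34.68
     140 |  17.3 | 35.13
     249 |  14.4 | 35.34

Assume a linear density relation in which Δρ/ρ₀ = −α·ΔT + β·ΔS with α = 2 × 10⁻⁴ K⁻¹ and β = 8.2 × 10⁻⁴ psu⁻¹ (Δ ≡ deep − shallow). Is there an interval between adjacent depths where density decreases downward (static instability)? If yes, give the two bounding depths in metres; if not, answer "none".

Evaluate Δρ/ρ₀ = −αΔT + βΔS across each adjacent pair:
  67–140 m: −αΔT+βΔS = −(2 × 10⁻⁴)(-5.7)+(8.2 × 10⁻⁴)(+0.45) = 1.5 × 10⁻³ → stable
  140–249 m: −αΔT+βΔS = −(2 × 10⁻⁴)(-2.9)+(8.2 × 10⁻⁴)(+0.21) = 7.5 × 10⁻⁴ → stable
Every interval has Δρ > 0: the column is stably stratified throughout.

none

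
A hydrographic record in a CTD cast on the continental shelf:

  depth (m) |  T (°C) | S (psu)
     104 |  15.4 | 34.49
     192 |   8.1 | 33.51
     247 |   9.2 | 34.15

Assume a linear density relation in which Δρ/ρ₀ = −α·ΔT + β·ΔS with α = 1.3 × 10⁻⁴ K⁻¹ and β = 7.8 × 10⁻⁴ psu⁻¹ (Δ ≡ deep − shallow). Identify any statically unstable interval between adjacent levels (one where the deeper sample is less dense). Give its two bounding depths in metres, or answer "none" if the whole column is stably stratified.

Evaluate Δρ/ρ₀ = −αΔT + βΔS across each adjacent pair:
  104–192 m: −αΔT+βΔS = −(1.3 × 10⁻⁴)(-7.3)+(7.8 × 10⁻⁴)(-0.98) = 1.8 × 10⁻⁴ → stable
  192–247 m: −αΔT+βΔS = −(1.3 × 10⁻⁴)(+1.1)+(7.8 × 10⁻⁴)(+0.64) = 3.6 × 10⁻⁴ → stable
Every interval has Δρ > 0: the column is stably stratified throughout.

none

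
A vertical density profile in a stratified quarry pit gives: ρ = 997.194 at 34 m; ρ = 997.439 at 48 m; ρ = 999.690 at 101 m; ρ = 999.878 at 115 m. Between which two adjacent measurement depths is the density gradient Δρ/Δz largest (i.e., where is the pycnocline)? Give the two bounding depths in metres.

48–101 m

Compute the density gradient over each adjacent pair:
  34–48 m: Δρ/Δz = 0.245/14 = 0.017 kg m⁻⁴
  48–101 m: Δρ/Δz = 2.251/53 = 0.042 kg m⁻⁴
  101–115 m: Δρ/Δz = 0.188/14 = 0.013 kg m⁻⁴
The largest gradient is in the 48–101 m interval — the pycnocline.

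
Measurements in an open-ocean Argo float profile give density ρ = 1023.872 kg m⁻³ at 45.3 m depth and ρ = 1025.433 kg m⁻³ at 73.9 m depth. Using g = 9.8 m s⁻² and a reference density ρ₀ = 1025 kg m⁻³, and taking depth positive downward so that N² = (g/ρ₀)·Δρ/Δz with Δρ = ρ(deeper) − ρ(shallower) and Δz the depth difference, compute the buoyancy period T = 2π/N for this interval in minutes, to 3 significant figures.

4.58 min

Δρ = 1025.433 − 1023.872 = 1.561 kg m⁻³ over Δz = 73.9 − 45.3 = 28.6 m.
N² = (9.8/1025) × (1.561/28.6) = 5.2184 × 10⁻⁴ s⁻².
N = √(5.2184 × 10⁻⁴) = 0.022844 rad s⁻¹, so T = 2π/N = 275.05 s = 4.5842 min ≈ 4.58 min.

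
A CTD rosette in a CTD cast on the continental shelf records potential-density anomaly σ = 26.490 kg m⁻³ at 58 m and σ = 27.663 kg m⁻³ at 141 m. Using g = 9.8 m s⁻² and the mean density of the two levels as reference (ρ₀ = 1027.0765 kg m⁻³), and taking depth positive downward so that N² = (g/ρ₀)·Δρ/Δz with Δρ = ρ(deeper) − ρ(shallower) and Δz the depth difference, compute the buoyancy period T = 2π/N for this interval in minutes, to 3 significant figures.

Δρ = 1027.663 − 1026.490 = 1.173 kg m⁻³ over Δz = 141 − 58 = 83 m.
N² = (9.8/1027.0765) × (1.173/83) = 1.3485 × 10⁻⁴ s⁻².
N = √(1.3485 × 10⁻⁴) = 0.011612 rad s⁻¹, so T = 2π/N = 541.09 s = 9.0182 min ≈ 9.02 min.

9.02 min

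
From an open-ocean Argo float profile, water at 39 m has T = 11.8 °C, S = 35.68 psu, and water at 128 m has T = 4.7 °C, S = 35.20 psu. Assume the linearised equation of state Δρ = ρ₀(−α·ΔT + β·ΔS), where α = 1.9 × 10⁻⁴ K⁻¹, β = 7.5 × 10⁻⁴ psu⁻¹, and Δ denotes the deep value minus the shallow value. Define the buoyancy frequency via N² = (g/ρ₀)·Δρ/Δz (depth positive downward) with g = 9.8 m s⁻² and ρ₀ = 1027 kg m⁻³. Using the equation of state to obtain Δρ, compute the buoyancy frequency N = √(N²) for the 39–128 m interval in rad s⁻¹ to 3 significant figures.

ΔT = -7.1 K, ΔS = -0.48 psu (deep − shallow).
Δρ/ρ₀ = −αΔT + βΔS = 1.349 × 10⁻³ − 3.60 × 10⁻⁴ = 9.89 × 10⁻⁴, so Δρ ≈ 1.016 kg m⁻³.
N² = (g/ρ₀)·Δρ/Δz = g·(Δρ/ρ₀)/Δz = 9.8 × 9.89 × 10⁻⁴ / 89 = 1.0890 × 10⁻⁴ s⁻².
N = √(1.0890 × 10⁻⁴) = 0.010436 rad s⁻¹ ≈ 0.0104 rad s⁻¹.

0.0104 rad s⁻¹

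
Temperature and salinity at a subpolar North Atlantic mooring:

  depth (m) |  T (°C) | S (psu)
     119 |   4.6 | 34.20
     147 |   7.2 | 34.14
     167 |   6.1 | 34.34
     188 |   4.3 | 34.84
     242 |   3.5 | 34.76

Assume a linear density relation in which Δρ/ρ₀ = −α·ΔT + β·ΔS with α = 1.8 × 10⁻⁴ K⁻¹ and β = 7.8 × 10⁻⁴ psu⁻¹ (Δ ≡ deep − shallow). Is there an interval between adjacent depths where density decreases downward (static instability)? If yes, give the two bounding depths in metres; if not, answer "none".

Evaluate Δρ/ρ₀ = −αΔT + βΔS across each adjacent pair:
  119–147 m: −αΔT+βΔS = −(1.8 × 10⁻⁴)(+2.6)+(7.8 × 10⁻⁴)(-0.06) = -5.1 × 10⁻⁴ → UNSTABLE
  147–167 m: −αΔT+βΔS = −(1.8 × 10⁻⁴)(-1.1)+(7.8 × 10⁻⁴)(+0.20) = 3.5 × 10⁻⁴ → stable
  167–188 m: −αΔT+βΔS = −(1.8 × 10⁻⁴)(-1.8)+(7.8 × 10⁻⁴)(+0.50) = 7.1 × 10⁻⁴ → stable
  188–242 m: −αΔT+βΔS = −(1.8 × 10⁻⁴)(-0.8)+(7.8 × 10⁻⁴)(-0.08) = 8.2 × 10⁻⁵ → stable
The 119–147 m interval has Δρ < 0: lighter water underlies denser water.

119–147 m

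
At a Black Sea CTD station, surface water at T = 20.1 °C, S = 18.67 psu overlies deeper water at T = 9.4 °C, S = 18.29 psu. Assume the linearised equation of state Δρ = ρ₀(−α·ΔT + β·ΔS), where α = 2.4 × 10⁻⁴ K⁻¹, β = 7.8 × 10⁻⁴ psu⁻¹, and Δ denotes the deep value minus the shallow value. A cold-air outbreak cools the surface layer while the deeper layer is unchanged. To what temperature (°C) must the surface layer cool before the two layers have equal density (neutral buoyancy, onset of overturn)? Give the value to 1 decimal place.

10.6 °C

Neutral buoyancy requires Δρ = 0, i.e. −α(T_deep − T_surf′) + β(S_deep − S_surf) = 0.
T_surf′ = T_deep − (β/α)·ΔS = 9.4 − (7.8 × 10⁻⁴/2.4 × 10⁻⁴)·(-0.38) = 10.635 °C.
Cooling required: 20.1 − (10.635) = 9.465 °C.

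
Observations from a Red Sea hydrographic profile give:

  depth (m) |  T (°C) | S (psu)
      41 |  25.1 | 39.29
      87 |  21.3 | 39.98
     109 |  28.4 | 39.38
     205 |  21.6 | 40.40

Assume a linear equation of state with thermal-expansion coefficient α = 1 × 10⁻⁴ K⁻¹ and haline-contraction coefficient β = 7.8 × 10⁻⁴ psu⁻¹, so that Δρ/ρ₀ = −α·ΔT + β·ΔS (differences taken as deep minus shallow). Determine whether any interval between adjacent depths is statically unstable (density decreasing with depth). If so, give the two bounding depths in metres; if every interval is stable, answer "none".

Evaluate Δρ/ρ₀ = −αΔT + βΔS across each adjacent pair:
  41–87 m: −αΔT+βΔS = −(1 × 10⁻⁴)(-3.8)+(7.8 × 10⁻⁴)(+0.69) = 9.2 × 10⁻⁴ → stable
  87–109 m: −αΔT+βΔS = −(1 × 10⁻⁴)(+7.1)+(7.8 × 10⁻⁴)(-0.60) = -1.2 × 10⁻³ → UNSTABLE
  109–205 m: −αΔT+βΔS = −(1 × 10⁻⁴)(-6.8)+(7.8 × 10⁻⁴)(+1.02) = 1.5 × 10⁻³ → stable
The 87–109 m interval has Δρ < 0: lighter water underlies denser water.

87–109 m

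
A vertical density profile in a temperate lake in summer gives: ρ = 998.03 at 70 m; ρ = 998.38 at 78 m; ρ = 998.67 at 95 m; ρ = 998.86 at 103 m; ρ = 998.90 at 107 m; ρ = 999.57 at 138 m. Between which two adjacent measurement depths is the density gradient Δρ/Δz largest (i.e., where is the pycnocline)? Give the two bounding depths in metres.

70–78 m

Compute the density gradient over each adjacent pair:
  70–78 m: Δρ/Δz = 0.35/8 = 0.044 kg m⁻⁴
  78–95 m: Δρ/Δz = 0.29/17 = 0.017 kg m⁻⁴
  95–103 m: Δρ/Δz = 0.19/8 = 0.024 kg m⁻⁴
  103–107 m: Δρ/Δz = 0.04/4 = 0.010 kg m⁻⁴
  107–138 m: Δρ/Δz = 0.67/31 = 0.022 kg m⁻⁴
The largest gradient is in the 70–78 m interval — the pycnocline.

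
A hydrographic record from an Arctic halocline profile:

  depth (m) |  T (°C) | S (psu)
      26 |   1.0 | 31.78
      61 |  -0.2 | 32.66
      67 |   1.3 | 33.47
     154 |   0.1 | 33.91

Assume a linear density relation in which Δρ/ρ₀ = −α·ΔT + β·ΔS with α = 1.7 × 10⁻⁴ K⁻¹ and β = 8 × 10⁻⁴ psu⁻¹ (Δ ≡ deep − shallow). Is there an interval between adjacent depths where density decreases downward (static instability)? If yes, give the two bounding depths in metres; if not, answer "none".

Evaluate Δρ/ρ₀ = −αΔT + βΔS across each adjacent pair:
  26–61 m: −αΔT+βΔS = −(1.7 × 10⁻⁴)(-1.2)+(8 × 10⁻⁴)(+0.88) = 9.1 × 10⁻⁴ → stable
  61–67 m: −αΔT+βΔS = −(1.7 × 10⁻⁴)(+1.5)+(8 × 10⁻⁴)(+0.81) = 3.9 × 10⁻⁴ → stable
  67–154 m: −αΔT+βΔS = −(1.7 × 10⁻⁴)(-1.2)+(8 × 10⁻⁴)(+0.44) = 5.6 × 10⁻⁴ → stable
Every interval has Δρ > 0: the column is stably stratified throughout.

none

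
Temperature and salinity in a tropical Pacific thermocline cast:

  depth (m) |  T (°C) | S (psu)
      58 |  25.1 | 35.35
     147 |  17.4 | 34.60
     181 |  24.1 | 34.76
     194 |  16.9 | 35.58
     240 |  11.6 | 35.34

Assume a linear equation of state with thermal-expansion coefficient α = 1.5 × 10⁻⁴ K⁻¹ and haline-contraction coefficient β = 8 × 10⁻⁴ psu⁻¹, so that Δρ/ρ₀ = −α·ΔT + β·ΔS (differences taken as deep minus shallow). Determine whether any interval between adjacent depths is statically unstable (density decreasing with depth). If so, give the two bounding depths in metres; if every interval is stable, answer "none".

Evaluate Δρ/ρ₀ = −αΔT + βΔS across each adjacent pair:
  58–147 m: −αΔT+βΔS = −(1.5 × 10⁻⁴)(-7.7)+(8 × 10⁻⁴)(-0.75) = 5.5 × 10⁻⁴ → stable
  147–181 m: −αΔT+βΔS = −(1.5 × 10⁻⁴)(+6.7)+(8 × 10⁻⁴)(+0.16) = -8.8 × 10⁻⁴ → UNSTABLE
  181–194 m: −αΔT+βΔS = −(1.5 × 10⁻⁴)(-7.2)+(8 × 10⁻⁴)(+0.82) = 1.7 × 10⁻³ → stable
  194–240 m: −αΔT+βΔS = −(1.5 × 10⁻⁴)(-5.3)+(8 × 10⁻⁴)(-0.24) = 6.0 × 10⁻⁴ → stable
The 147–181 m interval has Δρ < 0: lighter water underlies denser water.

147–181 m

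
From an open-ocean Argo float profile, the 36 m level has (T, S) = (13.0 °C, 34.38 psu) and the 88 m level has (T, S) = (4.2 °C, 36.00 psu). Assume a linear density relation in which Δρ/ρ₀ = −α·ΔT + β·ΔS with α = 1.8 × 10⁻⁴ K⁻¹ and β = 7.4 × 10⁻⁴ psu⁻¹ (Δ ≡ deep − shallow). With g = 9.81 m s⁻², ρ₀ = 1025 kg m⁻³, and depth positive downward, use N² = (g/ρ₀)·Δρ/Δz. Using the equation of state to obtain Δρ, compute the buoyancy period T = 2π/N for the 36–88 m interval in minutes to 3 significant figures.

4.57 min

ΔT = -8.8 K, ΔS = +1.62 psu (deep − shallow).
Δρ/ρ₀ = −αΔT + βΔS = 1.584 × 10⁻³ + 1.1988 × 10⁻³ = 2.7828 × 10⁻³, so Δρ ≈ 2.852 kg m⁻³.
N² = (g/ρ₀)·Δρ/Δz = g·(Δρ/ρ₀)/Δz = 9.81 × 2.7828 × 10⁻³ / 52 = 5.2499 × 10⁻⁴ s⁻².
N = √(5.2499 × 10⁻⁴) = 0.022913 rad s⁻¹ → T = 2π/N = 274.22 s = 4.5703 min ≈ 4.57 min.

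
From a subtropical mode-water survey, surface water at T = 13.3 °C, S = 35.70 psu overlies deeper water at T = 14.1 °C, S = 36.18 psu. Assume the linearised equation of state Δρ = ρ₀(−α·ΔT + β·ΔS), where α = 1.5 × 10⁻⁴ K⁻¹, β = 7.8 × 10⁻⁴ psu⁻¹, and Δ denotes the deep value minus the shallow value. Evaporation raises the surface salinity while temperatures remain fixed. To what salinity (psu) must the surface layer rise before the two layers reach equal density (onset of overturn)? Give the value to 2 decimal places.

36.03 psu

Neutral buoyancy requires −α(T_deep − T_surf) + β(S_deep − S_surf′) = 0.
S_surf′ = S_deep − (α/β)·ΔT = 36.18 − (1.5 × 10⁻⁴/7.8 × 10⁻⁴)·(+0.8) = 36.0262 psu.
Increase required: 36.0262 − 35.70 = 0.3262 psu.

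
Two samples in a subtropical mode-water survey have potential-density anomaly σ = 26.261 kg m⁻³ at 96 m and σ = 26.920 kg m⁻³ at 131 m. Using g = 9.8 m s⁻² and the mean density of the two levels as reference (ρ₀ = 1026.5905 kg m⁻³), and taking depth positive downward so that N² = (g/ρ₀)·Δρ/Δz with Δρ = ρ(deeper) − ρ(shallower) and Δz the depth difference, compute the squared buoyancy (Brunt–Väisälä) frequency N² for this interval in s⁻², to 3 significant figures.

Δρ = 1026.920 − 1026.261 = 0.659 kg m⁻³ over Δz = 131 − 96 = 35 m.
N² = (9.8/1026.5905) × (0.659/35) = 1.7974 × 10⁻⁴ s⁻² ≈ 1.80 × 10⁻⁴ s⁻².

1.80 × 10⁻⁴ s⁻²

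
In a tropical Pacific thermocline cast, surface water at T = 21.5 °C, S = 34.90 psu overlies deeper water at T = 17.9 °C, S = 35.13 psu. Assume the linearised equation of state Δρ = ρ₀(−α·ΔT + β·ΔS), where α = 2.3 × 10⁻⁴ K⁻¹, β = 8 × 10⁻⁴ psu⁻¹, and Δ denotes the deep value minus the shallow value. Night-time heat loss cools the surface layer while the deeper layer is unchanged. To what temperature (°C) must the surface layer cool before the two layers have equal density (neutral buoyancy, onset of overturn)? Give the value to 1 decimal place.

Neutral buoyancy requires Δρ = 0, i.e. −α(T_deep − T_surf′) + β(S_deep − S_surf) = 0.
T_surf′ = T_deep − (β/α)·ΔS = 17.9 − (8 × 10⁻⁴/2.3 × 10⁻⁴)·(+0.23) = 17.100 °C.
Cooling required: 21.5 − (17.100) = 4.400 °C.

17.1 °C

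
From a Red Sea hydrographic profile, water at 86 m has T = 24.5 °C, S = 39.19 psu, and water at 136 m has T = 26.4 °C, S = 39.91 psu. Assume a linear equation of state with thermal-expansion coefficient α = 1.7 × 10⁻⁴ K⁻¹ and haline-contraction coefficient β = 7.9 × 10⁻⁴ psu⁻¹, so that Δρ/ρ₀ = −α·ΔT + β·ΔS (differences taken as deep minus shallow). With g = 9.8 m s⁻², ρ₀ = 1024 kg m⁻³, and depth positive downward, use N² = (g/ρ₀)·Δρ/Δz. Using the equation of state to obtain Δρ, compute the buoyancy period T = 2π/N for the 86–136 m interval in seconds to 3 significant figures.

ΔT = +1.9 K, ΔS = +0.72 psu (deep − shallow).
Δρ/ρ₀ = −αΔT + βΔS = -3.23 × 10⁻⁴ + 5.688 × 10⁻⁴ = 2.458 × 10⁻⁴, so Δρ ≈ 0.2517 kg m⁻³.
N² = (g/ρ₀)·Δρ/Δz = g·(Δρ/ρ₀)/Δz = 9.8 × 2.458 × 10⁻⁴ / 50 = 4.8177 × 10⁻⁵ s⁻².
N = √(4.8177 × 10⁻⁵) = 6.9410 × 10⁻³ rad s⁻¹ → T = 2π/N = 905.23 s ≈ 905 s.

905 s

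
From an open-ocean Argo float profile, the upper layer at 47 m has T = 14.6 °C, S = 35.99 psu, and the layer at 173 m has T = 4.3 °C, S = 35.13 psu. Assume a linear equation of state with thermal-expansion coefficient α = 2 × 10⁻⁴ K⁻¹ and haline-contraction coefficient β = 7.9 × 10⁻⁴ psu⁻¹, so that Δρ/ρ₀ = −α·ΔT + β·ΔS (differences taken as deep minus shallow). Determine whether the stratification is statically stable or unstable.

stable

ΔT = 4.3 − 14.6 = -10.3 K and ΔS = 35.13 − 35.99 = -0.86 psu (deep − shallow).
−αΔT = 2.06 × 10⁻³; βΔS = -6.794 × 10⁻⁴; sum Δρ/ρ₀ = 1.3806 × 10⁻³.
Δρ/ρ₀ > 0, so Δρ > 0: deeper water is denser → statically stable.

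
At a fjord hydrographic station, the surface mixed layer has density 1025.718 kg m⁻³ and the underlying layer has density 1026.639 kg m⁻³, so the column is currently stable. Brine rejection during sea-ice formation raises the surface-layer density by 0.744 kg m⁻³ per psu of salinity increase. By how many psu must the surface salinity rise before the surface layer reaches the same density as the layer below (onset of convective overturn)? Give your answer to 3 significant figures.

1.24 psu

Density deficit of the surface layer: 1026.639 − 1025.718 = 0.921 kg m⁻³.
Required change = 0.921 / 0.744 = 1.24 psu.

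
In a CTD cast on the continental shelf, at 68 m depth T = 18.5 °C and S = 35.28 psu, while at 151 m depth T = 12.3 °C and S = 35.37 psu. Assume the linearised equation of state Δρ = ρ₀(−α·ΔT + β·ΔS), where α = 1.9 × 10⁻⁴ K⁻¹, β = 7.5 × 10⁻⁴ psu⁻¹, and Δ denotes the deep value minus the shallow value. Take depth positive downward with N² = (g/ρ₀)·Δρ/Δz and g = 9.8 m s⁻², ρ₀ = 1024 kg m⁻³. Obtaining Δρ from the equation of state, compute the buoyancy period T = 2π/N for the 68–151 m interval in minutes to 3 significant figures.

8.64 min

ΔT = -6.2 K, ΔS = +0.09 psu (deep − shallow).
Δρ/ρ₀ = −αΔT + βΔS = 1.178 × 10⁻³ + 6.75 × 10⁻⁵ = 1.2455 × 10⁻³, so Δρ ≈ 1.275 kg m⁻³.
N² = (g/ρ₀)·Δρ/Δz = g·(Δρ/ρ₀)/Δz = 9.8 × 1.2455 × 10⁻³ / 83 = 1.4706 × 10⁻⁴ s⁻².
N = √(1.4706 × 10⁻⁴) = 0.012127 rad s⁻¹ → T = 2π/N = 518.12 s = 8.6353 min ≈ 8.64 min.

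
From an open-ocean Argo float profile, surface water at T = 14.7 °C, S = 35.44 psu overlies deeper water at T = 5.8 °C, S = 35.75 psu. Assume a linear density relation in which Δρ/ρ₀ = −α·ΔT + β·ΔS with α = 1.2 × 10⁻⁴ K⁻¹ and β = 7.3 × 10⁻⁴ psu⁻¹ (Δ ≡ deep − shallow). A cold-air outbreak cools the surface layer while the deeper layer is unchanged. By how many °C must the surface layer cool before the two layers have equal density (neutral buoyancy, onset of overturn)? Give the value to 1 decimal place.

Neutral buoyancy requires Δρ = 0, i.e. −α(T_deep − T_surf′) + β(S_deep − S_surf) = 0.
T_surf′ = T_deep − (β/α)·ΔS = 5.8 − (7.3 × 10⁻⁴/1.2 × 10⁻⁴)·(+0.31) = 3.914 °C.
Cooling required: 14.7 − (3.914) = 10.786 °C.

10.8 °C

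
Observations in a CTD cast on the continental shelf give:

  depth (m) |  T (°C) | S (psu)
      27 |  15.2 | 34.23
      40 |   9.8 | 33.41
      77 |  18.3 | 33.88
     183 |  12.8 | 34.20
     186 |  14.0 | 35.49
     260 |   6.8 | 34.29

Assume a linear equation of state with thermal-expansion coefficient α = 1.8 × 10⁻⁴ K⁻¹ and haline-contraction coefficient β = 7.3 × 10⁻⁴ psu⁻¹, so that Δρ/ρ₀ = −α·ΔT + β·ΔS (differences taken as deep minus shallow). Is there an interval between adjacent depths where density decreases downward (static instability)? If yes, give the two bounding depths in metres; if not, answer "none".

40–77 m

Evaluate Δρ/ρ₀ = −αΔT + βΔS across each adjacent pair:
  27–40 m: −αΔT+βΔS = −(1.8 × 10⁻⁴)(-5.4)+(7.3 × 10⁻⁴)(-0.82) = 3.7 × 10⁻⁴ → stable
  40–77 m: −αΔT+βΔS = −(1.8 × 10⁻⁴)(+8.5)+(7.3 × 10⁻⁴)(+0.47) = -1.2 × 10⁻³ → UNSTABLE
  77–183 m: −αΔT+βΔS = −(1.8 × 10⁻⁴)(-5.5)+(7.3 × 10⁻⁴)(+0.32) = 1.2 × 10⁻³ → stable
  183–186 m: −αΔT+βΔS = −(1.8 × 10⁻⁴)(+1.2)+(7.3 × 10⁻⁴)(+1.29) = 7.3 × 10⁻⁴ → stable
  186–260 m: −αΔT+βΔS = −(1.8 × 10⁻⁴)(-7.2)+(7.3 × 10⁻⁴)(-1.20) = 4.2 × 10⁻⁴ → stable
The 40–77 m interval has Δρ < 0: lighter water underlies denser water.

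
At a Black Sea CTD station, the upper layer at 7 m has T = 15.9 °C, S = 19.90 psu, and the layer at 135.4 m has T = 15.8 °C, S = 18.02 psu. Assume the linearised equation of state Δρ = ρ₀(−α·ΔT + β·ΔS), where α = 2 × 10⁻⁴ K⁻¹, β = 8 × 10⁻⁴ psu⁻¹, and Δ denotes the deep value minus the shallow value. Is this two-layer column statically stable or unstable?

ΔT = 15.8 − 15.9 = -0.1 K and ΔS = 18.02 − 19.90 = -1.88 psu (deep − shallow).
−αΔT = 2.00 × 10⁻⁵; βΔS = -1.504 × 10⁻³; sum Δρ/ρ₀ = -1.484 × 10⁻³.
Δρ/ρ₀ < 0, so Δρ < 0: deeper water is lighter → statically unstable; the column would overturn.

unstable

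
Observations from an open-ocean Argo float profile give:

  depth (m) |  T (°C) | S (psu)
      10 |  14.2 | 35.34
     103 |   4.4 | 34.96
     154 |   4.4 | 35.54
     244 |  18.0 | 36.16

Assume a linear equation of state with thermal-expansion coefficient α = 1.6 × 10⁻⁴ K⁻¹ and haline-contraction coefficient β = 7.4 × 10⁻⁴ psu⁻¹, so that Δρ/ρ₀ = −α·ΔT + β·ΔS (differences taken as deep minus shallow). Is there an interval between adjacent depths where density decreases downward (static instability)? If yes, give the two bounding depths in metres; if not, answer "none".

154–244 m

Evaluate Δρ/ρ₀ = −αΔT + βΔS across each adjacent pair:
  10–103 m: −αΔT+βΔS = −(1.6 × 10⁻⁴)(-9.8)+(7.4 × 10⁻⁴)(-0.38) = 1.3 × 10⁻³ → stable
  103–154 m: −αΔT+βΔS = −(1.6 × 10⁻⁴)(+0.0)+(7.4 × 10⁻⁴)(+0.58) = 4.3 × 10⁻⁴ → stable
  154–244 m: −αΔT+βΔS = −(1.6 × 10⁻⁴)(+13.6)+(7.4 × 10⁻⁴)(+0.62) = -1.7 × 10⁻³ → UNSTABLE
The 154–244 m interval has Δρ < 0: lighter water underlies denser water.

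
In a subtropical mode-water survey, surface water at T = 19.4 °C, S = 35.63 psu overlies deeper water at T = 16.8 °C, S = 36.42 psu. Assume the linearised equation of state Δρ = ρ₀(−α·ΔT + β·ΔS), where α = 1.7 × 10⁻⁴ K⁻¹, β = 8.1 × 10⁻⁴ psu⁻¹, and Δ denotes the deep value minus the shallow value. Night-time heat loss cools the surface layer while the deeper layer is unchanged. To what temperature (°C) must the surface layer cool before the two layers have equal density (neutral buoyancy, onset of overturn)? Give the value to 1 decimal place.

Neutral buoyancy requires Δρ = 0, i.e. −α(T_deep − T_surf′) + β(S_deep − S_surf) = 0.
T_surf′ = T_deep − (β/α)·ΔS = 16.8 − (8.1 × 10⁻⁴/1.7 × 10⁻⁴)·(+0.79) = 13.036 °C.
Cooling required: 19.4 − (13.036) = 6.364 °C.

13.0 °C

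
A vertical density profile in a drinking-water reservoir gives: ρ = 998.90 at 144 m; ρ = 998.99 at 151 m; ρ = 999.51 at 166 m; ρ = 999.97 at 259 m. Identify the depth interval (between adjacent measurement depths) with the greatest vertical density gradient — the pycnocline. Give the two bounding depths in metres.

151–166 m

Compute the density gradient over each adjacent pair:
  144–151 m: Δρ/Δz = 0.09/7 = 0.013 kg m⁻⁴
  151–166 m: Δρ/Δz = 0.52/15 = 0.035 kg m⁻⁴
  166–259 m: Δρ/Δz = 0.46/93 = 4.9 × 10⁻³ kg m⁻⁴
The largest gradient is in the 151–166 m interval — the pycnocline.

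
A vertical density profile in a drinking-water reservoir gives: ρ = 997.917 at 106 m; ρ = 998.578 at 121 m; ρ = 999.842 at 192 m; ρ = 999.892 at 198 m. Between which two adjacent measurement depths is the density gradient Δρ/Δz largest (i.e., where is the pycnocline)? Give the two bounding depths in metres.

Compute the density gradient over each adjacent pair:
  106–121 m: Δρ/Δz = 0.661/15 = 0.044 kg m⁻⁴
  121–192 m: Δρ/Δz = 1.264/71 = 0.018 kg m⁻⁴
  192–198 m: Δρ/Δz = 0.050/6 = 8.3 × 10⁻³ kg m⁻⁴
The largest gradient is in the 106–121 m interval — the pycnocline.

106–121 m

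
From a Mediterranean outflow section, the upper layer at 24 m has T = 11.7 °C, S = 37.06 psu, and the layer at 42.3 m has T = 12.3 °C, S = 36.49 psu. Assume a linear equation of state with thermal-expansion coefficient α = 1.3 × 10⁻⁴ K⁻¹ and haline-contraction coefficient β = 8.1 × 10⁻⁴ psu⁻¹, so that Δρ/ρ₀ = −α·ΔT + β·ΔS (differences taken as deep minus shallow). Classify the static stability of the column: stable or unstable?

unstable

ΔT = 12.3 − 11.7 = +0.6 K and ΔS = 36.49 − 37.06 = -0.57 psu (deep − shallow).
−αΔT = -7.80 × 10⁻⁵; βΔS = -4.617 × 10⁻⁴; sum Δρ/ρ₀ = -5.397 × 10⁻⁴.
Δρ/ρ₀ < 0, so Δρ < 0: deeper water is lighter → statically unstable; the column would overturn.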